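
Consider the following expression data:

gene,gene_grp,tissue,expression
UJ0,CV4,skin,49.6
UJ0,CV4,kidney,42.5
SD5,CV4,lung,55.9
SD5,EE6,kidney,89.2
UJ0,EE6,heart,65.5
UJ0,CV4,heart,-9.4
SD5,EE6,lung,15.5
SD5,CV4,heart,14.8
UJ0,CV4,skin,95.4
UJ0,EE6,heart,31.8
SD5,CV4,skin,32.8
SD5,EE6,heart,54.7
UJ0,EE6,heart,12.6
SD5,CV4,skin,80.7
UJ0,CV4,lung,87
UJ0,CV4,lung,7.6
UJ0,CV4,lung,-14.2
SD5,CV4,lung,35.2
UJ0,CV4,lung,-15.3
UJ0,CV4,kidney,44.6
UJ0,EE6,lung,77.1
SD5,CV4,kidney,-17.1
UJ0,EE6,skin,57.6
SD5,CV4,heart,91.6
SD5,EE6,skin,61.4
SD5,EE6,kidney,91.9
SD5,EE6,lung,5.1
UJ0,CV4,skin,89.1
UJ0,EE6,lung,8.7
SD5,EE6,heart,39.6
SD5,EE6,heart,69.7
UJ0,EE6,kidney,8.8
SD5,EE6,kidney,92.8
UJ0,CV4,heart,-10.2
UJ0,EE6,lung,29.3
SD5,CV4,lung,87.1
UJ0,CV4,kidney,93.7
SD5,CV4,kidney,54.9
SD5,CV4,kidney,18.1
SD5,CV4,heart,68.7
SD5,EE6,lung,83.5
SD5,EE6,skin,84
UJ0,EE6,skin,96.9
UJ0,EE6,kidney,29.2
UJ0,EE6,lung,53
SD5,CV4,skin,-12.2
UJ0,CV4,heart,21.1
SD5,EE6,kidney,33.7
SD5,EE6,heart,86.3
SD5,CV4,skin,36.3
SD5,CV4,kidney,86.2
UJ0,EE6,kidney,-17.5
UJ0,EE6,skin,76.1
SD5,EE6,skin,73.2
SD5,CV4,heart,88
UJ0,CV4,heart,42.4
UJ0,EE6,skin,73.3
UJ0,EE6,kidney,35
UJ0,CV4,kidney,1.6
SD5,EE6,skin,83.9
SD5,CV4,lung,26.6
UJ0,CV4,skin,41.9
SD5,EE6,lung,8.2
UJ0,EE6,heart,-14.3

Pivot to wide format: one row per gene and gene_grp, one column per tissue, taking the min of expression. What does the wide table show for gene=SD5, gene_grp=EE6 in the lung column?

Rows with gene=SD5, gene_grp=EE6 and tissue=lung: expression values are 15.5, 5.1, 83.5, 8.2.
min(15.5, 5.1, 83.5, 8.2) = 5.1.

5.1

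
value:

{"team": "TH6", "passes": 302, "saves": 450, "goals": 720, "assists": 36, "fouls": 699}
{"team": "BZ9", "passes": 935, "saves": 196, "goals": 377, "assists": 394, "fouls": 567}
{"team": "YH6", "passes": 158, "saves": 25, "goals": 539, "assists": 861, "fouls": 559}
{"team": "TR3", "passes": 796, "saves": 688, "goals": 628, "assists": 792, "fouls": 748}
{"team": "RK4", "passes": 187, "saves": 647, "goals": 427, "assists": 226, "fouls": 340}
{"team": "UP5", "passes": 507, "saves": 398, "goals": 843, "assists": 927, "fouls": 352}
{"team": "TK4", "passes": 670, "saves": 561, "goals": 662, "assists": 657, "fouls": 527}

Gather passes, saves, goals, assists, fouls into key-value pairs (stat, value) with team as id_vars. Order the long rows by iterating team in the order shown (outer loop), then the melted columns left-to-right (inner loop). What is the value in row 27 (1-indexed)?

398

35 rows total (7 × 5). Row 27: index ⌊(27-1)/5⌋ = 5 into team → UP5; (27-1) mod 5 = 1 into the melted columns → saves.
So row 27 is (UP5, saves, 398); value = 398.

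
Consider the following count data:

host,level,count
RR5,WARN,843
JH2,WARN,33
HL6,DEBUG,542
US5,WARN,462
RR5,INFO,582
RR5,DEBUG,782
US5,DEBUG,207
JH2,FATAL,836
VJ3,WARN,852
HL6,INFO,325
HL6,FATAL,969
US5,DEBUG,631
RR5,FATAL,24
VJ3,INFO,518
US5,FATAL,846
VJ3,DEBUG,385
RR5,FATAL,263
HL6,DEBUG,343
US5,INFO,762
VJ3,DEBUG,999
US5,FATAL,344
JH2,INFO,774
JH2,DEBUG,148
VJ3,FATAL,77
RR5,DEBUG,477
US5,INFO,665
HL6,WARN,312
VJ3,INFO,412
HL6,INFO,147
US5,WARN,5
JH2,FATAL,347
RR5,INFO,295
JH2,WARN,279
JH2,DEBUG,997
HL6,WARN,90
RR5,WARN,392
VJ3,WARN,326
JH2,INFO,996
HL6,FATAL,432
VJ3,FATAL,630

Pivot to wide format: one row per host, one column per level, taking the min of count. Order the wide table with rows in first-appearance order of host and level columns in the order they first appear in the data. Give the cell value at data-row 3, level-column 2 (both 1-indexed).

With rows in first-appearance order of host, row 3 is host=HL6. level columns in first-appearance order: WARN, DEBUG, INFO, FATAL; column 2 is DEBUG.
Long rows with host=HL6, level=DEBUG: min(542, 343) = 343.

343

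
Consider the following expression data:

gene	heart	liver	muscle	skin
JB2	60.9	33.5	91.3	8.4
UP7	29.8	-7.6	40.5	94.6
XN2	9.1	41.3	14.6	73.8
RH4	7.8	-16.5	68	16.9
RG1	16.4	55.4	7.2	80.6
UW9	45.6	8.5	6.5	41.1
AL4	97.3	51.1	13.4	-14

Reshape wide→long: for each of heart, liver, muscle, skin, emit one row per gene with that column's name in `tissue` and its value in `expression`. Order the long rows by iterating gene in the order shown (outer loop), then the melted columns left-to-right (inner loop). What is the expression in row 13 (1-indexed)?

7.8

28 rows total (7 × 4). Row 13: index ⌊(13-1)/4⌋ = 3 into gene → RH4; (13-1) mod 4 = 0 into the melted columns → heart.
So row 13 is (RH4, heart, 7.8); expression = 7.8.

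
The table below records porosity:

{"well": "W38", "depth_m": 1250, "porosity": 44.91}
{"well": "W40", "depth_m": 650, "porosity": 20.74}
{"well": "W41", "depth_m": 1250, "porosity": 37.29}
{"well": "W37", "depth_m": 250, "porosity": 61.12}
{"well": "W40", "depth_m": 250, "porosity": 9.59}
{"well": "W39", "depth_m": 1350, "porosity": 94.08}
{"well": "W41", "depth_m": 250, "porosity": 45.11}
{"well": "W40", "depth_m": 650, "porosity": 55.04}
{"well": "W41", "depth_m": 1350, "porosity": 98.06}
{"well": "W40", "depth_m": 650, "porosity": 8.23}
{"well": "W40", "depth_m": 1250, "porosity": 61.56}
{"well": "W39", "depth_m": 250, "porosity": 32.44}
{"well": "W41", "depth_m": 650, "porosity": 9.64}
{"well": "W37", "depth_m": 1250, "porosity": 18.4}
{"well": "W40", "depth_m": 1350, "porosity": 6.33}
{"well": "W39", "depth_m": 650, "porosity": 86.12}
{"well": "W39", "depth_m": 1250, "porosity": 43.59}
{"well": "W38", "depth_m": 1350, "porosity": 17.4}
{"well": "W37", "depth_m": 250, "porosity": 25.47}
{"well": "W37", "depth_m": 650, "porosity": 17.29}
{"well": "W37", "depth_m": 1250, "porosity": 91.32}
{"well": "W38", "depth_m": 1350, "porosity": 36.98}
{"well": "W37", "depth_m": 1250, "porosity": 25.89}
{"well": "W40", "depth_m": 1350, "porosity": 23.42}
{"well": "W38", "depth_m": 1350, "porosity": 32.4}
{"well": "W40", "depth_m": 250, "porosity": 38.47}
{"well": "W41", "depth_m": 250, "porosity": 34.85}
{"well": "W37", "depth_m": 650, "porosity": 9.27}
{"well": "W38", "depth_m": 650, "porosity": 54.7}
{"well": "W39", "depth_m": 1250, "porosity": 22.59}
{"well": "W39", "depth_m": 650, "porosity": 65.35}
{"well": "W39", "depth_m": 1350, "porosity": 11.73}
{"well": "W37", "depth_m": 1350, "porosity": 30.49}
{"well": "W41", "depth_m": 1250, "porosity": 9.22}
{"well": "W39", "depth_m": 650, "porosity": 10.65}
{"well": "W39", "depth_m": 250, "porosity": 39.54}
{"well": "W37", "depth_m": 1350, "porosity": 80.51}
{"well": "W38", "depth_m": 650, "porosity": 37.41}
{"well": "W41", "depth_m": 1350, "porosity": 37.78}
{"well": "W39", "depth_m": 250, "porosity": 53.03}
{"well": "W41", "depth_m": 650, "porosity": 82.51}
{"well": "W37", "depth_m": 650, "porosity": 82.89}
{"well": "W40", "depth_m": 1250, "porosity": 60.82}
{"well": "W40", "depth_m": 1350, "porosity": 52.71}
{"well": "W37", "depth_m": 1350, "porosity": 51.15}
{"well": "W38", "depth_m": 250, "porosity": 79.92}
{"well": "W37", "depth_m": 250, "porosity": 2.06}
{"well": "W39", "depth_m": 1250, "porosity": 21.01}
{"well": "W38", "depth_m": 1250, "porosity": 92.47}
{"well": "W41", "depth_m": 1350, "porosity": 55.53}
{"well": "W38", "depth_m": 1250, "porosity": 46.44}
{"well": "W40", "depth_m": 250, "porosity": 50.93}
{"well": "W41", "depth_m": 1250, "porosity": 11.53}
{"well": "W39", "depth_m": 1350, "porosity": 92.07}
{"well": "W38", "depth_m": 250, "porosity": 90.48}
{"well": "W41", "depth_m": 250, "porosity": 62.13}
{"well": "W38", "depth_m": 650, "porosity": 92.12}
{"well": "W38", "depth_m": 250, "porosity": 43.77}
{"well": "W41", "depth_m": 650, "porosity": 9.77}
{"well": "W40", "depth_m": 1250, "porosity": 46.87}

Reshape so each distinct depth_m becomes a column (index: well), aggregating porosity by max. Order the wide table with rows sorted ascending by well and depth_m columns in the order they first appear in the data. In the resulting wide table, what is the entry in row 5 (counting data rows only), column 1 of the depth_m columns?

37.29

With rows sorted ascending by well, row 5 is well=W41. depth_m columns in first-appearance order: 1250, 650, 250, 1350; column 1 is 1250.
Long rows with well=W41, depth_m=1250: max(37.29, 9.22, 11.53) = 37.29.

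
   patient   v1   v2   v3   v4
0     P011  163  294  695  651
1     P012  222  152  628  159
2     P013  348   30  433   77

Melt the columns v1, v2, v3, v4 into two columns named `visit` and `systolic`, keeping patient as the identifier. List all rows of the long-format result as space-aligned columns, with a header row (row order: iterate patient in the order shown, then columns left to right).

patient  visit  systolic
P011     v1     163     
P011     v2     294     
P011     v3     695     
P011     v4     651     
P012     v1     222     
P012     v2     152     
P012     v3     628     
P012     v4     159     
P013     v1     348     
P013     v2     30      
P013     v3     433     
P013     v4     77      

Each (patient, column) pair becomes one row: 3 × 4 = 12 rows.
For example, (P011, v1) → systolic=163.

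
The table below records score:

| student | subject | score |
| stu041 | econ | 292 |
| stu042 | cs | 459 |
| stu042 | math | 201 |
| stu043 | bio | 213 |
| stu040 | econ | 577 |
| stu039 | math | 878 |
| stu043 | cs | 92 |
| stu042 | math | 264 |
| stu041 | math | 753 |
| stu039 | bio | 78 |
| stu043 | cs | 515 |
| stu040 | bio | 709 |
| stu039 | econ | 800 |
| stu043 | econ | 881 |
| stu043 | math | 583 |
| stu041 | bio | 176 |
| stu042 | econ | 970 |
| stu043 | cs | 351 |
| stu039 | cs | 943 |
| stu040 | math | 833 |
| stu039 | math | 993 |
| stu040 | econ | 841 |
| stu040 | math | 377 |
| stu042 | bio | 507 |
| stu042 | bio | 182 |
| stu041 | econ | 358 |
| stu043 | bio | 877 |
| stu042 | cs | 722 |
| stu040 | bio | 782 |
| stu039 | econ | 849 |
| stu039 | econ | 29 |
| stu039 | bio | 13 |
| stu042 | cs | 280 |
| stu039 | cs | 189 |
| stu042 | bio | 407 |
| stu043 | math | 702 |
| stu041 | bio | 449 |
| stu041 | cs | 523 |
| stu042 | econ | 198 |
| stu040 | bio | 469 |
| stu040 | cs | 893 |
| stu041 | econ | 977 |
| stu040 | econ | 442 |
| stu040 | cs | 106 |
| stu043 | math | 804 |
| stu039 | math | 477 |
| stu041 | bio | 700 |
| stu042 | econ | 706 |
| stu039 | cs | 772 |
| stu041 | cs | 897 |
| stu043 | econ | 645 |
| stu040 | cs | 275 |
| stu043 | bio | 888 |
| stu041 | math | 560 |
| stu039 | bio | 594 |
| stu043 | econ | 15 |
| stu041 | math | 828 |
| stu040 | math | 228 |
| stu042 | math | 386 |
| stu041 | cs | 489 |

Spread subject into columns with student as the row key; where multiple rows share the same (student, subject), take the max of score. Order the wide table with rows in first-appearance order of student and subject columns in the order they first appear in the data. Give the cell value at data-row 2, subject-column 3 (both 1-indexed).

386

With rows in first-appearance order of student, row 2 is student=stu042. subject columns in first-appearance order: econ, cs, math, bio; column 3 is math.
Long rows with student=stu042, subject=math: max(201, 264, 386) = 386.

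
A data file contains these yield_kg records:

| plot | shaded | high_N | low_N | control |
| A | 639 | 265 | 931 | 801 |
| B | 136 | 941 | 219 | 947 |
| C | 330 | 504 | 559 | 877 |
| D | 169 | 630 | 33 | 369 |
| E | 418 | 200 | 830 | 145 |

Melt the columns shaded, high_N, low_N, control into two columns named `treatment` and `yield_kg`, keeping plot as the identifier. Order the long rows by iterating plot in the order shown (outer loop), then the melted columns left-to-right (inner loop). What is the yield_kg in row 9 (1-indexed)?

330

20 rows total (5 × 4). Row 9: index ⌊(9-1)/4⌋ = 2 into plot → C; (9-1) mod 4 = 0 into the melted columns → shaded.
So row 9 is (C, shaded, 330); yield_kg = 330.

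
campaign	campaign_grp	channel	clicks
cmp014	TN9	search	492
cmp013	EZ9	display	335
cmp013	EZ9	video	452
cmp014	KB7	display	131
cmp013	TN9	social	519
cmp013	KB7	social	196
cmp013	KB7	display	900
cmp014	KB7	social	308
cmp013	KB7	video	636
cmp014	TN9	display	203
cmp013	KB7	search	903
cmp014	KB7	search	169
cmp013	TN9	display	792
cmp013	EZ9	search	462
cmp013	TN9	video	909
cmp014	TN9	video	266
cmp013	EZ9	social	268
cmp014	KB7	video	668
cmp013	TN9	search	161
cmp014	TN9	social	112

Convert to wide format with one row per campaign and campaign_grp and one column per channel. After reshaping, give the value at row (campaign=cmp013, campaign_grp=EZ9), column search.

Wide layout: rows indexed by campaign and campaign_grp, columns are the 4 distinct channel values (search, display, video, social).
Cell (campaign=cmp013, campaign_grp=EZ9, channel=search) draws from the long row where campaign=cmp013, campaign_grp=EZ9 and channel=search, which has clicks=462.

462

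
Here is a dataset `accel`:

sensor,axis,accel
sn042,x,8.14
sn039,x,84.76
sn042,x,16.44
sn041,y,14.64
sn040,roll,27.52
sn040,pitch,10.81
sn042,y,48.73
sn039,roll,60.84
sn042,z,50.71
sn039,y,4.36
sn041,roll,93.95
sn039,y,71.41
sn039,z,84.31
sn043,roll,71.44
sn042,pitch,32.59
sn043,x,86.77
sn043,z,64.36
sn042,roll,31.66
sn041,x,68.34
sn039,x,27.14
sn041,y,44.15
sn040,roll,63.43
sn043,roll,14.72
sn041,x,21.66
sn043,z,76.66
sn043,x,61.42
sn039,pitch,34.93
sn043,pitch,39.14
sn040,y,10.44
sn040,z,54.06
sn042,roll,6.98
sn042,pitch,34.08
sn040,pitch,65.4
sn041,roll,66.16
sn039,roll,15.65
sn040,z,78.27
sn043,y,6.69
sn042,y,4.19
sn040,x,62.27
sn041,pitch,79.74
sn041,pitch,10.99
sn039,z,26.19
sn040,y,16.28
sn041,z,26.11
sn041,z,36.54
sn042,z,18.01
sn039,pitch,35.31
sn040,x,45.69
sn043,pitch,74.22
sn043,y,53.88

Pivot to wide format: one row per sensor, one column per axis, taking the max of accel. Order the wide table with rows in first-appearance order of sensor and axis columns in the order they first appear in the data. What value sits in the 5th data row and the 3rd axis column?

71.44

With rows in first-appearance order of sensor, row 5 is sensor=sn043. axis columns in first-appearance order: x, y, roll, pitch, z; column 3 is roll.
Long rows with sensor=sn043, axis=roll: max(71.44, 14.72) = 71.44.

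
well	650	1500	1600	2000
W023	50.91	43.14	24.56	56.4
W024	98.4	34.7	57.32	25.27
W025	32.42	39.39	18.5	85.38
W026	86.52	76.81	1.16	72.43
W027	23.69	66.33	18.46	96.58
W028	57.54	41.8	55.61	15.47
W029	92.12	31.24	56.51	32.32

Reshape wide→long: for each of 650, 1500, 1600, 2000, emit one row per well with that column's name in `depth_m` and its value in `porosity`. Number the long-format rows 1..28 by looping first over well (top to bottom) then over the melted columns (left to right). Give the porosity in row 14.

76.81

28 rows total (7 × 4). Row 14: index ⌊(14-1)/4⌋ = 3 into well → W026; (14-1) mod 4 = 1 into the melted columns → 1500.
So row 14 is (W026, 1500, 76.81); porosity = 76.81.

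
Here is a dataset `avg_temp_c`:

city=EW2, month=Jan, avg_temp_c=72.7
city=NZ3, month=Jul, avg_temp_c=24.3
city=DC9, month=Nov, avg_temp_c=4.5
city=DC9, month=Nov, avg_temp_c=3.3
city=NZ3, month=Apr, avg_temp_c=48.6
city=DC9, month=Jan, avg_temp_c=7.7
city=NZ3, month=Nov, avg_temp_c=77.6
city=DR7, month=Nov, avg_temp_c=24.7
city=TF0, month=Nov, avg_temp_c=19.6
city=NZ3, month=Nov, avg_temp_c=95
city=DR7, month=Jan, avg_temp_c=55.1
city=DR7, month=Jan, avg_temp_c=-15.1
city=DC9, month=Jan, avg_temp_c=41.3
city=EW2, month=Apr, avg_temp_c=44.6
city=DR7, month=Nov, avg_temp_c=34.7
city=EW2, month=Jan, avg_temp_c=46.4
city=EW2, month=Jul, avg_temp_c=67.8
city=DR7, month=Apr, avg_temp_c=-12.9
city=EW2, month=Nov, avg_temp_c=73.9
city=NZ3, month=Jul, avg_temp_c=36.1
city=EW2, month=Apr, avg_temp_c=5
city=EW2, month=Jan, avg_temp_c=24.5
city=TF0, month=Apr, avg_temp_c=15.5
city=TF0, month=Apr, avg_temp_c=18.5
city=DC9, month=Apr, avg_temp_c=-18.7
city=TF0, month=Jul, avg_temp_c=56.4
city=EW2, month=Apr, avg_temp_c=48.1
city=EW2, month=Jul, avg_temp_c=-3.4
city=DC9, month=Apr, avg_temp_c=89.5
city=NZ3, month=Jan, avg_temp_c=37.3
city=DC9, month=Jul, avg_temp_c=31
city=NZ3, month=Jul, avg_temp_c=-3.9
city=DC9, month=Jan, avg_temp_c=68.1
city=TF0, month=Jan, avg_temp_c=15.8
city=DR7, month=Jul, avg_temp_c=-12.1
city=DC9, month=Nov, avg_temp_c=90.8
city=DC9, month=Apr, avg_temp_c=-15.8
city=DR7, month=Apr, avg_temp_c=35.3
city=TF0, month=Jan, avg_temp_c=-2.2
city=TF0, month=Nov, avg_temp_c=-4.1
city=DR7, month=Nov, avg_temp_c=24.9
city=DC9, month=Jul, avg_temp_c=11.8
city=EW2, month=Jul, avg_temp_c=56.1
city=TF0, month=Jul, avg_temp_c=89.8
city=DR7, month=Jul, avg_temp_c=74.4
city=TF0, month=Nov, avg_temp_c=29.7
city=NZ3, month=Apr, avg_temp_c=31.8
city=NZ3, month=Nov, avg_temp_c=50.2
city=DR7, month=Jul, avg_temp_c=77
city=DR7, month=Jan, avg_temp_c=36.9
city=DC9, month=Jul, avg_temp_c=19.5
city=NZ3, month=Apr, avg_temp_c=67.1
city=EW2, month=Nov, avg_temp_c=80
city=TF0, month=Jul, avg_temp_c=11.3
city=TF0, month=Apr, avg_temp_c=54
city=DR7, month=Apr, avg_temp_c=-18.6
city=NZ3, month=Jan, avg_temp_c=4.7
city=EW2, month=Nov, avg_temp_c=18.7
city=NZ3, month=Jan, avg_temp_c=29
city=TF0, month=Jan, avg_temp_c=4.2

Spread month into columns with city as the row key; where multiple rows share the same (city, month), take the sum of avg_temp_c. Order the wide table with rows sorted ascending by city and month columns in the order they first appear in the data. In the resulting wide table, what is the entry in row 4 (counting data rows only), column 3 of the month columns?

With rows sorted ascending by city, row 4 is city=NZ3. month columns in first-appearance order: Jan, Jul, Nov, Apr; column 3 is Nov.
Long rows with city=NZ3, month=Nov: 77.6 + 95 + 50.2 = 222.8.

222.8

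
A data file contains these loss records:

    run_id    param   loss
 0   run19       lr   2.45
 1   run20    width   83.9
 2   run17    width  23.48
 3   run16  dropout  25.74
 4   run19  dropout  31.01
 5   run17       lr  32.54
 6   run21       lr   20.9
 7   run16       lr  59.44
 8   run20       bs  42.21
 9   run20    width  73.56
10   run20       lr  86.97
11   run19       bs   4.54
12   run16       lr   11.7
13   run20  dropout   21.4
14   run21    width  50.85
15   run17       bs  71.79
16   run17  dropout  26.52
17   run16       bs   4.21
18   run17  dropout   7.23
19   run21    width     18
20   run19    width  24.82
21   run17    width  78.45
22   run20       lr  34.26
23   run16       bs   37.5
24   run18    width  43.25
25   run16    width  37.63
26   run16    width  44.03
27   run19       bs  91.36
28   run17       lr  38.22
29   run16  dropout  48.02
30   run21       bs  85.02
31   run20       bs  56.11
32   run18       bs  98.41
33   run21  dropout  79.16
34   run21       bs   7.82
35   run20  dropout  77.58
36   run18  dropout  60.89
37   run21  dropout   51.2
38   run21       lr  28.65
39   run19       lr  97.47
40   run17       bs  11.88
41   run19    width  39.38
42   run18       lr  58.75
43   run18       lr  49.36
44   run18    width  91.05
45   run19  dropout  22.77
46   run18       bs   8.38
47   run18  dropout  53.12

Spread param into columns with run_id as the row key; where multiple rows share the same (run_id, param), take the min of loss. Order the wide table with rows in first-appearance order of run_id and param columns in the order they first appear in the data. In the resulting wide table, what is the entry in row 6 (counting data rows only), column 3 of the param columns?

With rows in first-appearance order of run_id, row 6 is run_id=run18. param columns in first-appearance order: lr, width, dropout, bs; column 3 is dropout.
Long rows with run_id=run18, param=dropout: min(60.89, 53.12) = 53.12.

53.12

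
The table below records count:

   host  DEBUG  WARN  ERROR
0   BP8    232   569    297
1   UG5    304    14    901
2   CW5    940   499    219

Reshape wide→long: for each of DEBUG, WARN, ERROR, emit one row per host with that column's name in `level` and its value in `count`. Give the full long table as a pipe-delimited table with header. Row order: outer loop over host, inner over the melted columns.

Each (host, column) pair becomes one row: 3 × 3 = 9 rows.
For example, (BP8, DEBUG) → count=232.

| host | level | count |
| BP8 | DEBUG | 232 |
| BP8 | WARN | 569 |
| BP8 | ERROR | 297 |
| UG5 | DEBUG | 304 |
| UG5 | WARN | 14 |
| UG5 | ERROR | 901 |
| CW5 | DEBUG | 940 |
| CW5 | WARN | 499 |
| CW5 | ERROR | 219 |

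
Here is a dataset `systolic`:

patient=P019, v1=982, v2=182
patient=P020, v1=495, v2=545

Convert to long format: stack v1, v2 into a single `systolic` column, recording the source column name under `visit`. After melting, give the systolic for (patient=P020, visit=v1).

Unpivoting turns each (patient, wide-column) pair into one long row.
The wide cell at row P020, column v1 holds 495, so the long row (P020, v1) has systolic=495.

495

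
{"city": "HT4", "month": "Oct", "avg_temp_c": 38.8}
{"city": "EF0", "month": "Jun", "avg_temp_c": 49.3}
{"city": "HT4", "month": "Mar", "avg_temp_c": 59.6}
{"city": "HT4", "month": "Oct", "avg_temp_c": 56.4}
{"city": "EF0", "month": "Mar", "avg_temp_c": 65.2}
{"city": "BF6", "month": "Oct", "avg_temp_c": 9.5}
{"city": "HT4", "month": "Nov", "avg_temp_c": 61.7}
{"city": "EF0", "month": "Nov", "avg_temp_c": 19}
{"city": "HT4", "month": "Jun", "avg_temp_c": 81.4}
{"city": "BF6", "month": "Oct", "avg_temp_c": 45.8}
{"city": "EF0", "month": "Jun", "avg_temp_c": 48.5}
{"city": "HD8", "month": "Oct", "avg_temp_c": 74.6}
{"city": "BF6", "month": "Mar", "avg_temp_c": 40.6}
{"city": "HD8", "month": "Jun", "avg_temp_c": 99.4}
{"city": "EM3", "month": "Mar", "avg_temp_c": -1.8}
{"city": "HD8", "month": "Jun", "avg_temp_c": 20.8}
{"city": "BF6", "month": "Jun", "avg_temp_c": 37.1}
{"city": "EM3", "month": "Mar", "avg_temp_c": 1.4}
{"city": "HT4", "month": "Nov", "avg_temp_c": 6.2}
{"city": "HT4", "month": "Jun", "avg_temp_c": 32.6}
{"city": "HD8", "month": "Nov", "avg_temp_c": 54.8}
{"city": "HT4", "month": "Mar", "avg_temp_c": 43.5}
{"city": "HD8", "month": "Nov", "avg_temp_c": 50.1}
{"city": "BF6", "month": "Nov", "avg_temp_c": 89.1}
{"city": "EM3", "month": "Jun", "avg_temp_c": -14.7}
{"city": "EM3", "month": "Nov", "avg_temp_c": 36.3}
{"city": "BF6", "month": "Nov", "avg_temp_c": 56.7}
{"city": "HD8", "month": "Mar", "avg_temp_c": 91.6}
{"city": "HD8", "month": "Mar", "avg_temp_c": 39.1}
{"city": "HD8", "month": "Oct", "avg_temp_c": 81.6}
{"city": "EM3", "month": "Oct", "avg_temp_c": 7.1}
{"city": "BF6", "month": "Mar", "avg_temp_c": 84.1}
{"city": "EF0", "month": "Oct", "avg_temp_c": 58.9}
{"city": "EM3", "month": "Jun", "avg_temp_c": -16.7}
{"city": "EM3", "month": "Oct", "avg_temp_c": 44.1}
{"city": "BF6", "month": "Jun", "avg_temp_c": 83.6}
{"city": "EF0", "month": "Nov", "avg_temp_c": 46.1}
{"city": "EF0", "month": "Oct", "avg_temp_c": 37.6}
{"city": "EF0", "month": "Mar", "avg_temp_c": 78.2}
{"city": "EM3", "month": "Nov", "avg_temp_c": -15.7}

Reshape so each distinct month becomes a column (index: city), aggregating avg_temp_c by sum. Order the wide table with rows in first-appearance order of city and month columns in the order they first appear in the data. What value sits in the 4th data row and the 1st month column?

156.2

With rows in first-appearance order of city, row 4 is city=HD8. month columns in first-appearance order: Oct, Jun, Mar, Nov; column 1 is Oct.
Long rows with city=HD8, month=Oct: 74.6 + 81.6 = 156.2.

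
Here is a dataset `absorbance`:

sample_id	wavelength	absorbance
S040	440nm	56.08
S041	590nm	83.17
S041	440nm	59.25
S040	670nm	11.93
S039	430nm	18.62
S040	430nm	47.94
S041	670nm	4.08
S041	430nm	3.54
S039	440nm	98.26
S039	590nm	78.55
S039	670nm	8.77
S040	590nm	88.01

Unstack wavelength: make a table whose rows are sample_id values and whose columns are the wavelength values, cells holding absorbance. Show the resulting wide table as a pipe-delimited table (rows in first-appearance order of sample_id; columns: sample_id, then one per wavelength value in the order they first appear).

| sample_id | 440nm | 590nm | 670nm | 430nm |
| S040 | 56.08 | 88.01 | 11.93 | 47.94 |
| S041 | 59.25 | 83.17 | 4.08 | 3.54 |
| S039 | 98.26 | 78.55 | 8.77 | 18.62 |

Columns: sample_id plus the 4 distinct wavelength values (440nm, 590nm, 670nm, 430nm).
For example, row S040 column 440nm takes absorbance=56.08 from the long row (S040, 440nm).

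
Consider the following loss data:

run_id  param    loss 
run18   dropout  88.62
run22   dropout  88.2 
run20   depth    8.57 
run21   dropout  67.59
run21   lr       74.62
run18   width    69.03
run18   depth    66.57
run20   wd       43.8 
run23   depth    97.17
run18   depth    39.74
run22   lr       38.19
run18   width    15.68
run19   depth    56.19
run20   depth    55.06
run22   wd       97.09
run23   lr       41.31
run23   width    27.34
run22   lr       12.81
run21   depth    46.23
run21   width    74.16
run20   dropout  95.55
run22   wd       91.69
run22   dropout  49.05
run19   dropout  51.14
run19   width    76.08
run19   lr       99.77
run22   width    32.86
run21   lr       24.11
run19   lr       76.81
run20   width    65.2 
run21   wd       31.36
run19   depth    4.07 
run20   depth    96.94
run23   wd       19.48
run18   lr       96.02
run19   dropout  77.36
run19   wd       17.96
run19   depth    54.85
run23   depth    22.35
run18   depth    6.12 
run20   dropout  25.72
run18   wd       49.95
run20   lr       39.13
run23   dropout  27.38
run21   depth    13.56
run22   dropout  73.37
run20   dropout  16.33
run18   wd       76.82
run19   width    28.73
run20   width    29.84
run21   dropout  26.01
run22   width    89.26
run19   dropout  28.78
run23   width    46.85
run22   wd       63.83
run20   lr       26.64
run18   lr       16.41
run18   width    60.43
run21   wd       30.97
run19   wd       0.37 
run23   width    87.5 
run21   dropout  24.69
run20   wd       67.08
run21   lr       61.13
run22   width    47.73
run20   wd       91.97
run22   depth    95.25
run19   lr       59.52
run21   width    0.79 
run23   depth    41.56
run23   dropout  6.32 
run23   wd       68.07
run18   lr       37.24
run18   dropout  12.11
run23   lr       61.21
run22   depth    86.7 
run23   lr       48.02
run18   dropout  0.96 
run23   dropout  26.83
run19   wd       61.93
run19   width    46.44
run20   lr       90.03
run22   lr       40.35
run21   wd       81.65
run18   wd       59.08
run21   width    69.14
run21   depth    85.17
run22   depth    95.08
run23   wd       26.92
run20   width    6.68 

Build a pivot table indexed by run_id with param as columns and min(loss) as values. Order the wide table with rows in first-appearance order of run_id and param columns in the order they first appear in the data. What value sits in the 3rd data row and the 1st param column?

16.33

With rows in first-appearance order of run_id, row 3 is run_id=run20. param columns in first-appearance order: dropout, depth, lr, width, wd; column 1 is dropout.
Long rows with run_id=run20, param=dropout: min(95.55, 25.72, 16.33) = 16.33.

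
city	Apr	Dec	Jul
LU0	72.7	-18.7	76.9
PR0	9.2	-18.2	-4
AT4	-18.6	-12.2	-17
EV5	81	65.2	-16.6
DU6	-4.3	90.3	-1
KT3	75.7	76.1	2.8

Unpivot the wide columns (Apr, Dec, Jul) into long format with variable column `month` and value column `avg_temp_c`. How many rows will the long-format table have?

18

6 city values × 3 melted columns = 18 rows.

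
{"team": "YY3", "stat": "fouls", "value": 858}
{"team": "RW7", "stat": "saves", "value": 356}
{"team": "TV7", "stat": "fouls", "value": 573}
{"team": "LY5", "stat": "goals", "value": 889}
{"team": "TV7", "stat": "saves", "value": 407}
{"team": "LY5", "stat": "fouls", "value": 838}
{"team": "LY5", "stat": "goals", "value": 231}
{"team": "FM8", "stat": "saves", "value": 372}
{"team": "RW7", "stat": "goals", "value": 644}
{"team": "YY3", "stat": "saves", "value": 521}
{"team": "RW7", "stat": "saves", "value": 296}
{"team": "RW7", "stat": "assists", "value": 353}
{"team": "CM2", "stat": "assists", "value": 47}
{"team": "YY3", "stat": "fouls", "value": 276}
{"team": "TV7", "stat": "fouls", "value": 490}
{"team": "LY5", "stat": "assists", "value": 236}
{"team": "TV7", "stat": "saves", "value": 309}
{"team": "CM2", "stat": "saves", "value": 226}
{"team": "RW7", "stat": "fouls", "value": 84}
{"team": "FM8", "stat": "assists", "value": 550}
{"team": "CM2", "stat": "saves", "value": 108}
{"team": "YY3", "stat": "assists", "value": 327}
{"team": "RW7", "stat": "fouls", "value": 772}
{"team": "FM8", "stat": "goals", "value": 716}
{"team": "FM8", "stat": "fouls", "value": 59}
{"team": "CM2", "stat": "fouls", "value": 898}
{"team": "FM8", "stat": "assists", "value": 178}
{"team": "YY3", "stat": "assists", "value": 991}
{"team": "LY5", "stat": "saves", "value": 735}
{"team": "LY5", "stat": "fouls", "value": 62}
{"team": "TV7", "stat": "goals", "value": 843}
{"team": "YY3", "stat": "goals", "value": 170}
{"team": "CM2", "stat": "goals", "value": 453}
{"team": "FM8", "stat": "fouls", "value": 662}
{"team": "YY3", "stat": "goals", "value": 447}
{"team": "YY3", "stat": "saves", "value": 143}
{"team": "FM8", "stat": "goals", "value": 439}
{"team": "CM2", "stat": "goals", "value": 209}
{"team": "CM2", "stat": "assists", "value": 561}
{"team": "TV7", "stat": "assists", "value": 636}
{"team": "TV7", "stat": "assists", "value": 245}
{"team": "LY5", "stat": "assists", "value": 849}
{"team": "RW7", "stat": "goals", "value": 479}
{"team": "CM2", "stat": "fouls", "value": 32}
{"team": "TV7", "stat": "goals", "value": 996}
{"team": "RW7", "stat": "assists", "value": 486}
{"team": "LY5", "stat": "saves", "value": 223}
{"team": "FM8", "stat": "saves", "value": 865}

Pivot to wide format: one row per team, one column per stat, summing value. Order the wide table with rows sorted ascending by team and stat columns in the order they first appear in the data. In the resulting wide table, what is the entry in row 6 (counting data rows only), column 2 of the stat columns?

With rows sorted ascending by team, row 6 is team=YY3. stat columns in first-appearance order: fouls, saves, goals, assists; column 2 is saves.
Long rows with team=YY3, stat=saves: 521 + 143 = 664.

664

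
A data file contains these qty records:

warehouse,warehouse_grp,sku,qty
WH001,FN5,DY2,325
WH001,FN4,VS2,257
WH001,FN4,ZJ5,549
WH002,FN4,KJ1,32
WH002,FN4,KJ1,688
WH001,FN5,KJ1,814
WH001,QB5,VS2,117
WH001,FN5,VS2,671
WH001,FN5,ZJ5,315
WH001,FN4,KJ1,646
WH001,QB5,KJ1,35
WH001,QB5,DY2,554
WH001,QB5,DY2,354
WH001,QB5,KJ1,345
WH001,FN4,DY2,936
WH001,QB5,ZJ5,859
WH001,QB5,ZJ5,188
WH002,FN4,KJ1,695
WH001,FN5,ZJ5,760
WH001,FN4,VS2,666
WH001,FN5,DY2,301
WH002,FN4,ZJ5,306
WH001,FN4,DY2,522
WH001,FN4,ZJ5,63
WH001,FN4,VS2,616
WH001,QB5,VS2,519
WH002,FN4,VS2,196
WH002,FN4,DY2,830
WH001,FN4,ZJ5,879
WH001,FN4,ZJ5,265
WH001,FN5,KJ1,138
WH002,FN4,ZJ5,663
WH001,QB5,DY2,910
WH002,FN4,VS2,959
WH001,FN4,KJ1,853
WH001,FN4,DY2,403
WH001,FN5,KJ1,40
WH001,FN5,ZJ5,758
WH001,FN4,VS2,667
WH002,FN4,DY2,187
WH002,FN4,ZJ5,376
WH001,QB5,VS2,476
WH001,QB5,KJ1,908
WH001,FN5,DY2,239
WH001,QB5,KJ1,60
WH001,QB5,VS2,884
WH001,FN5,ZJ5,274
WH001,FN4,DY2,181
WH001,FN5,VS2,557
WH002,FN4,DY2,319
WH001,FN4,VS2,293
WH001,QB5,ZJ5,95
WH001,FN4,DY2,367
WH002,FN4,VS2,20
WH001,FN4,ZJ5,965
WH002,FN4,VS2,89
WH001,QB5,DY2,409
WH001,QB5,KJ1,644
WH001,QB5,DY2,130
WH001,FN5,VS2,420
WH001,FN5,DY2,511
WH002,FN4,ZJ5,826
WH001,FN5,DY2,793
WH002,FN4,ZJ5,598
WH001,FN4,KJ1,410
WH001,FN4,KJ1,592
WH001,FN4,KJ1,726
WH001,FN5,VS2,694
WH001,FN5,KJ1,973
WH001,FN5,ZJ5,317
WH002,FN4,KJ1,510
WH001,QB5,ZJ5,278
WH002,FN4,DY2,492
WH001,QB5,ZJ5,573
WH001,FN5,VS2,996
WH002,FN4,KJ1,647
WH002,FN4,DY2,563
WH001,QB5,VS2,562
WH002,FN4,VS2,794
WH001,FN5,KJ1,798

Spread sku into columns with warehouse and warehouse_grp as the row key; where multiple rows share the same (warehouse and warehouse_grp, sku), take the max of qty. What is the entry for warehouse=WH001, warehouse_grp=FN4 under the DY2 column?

Rows with warehouse=WH001, warehouse_grp=FN4 and sku=DY2: qty values are 936, 522, 403, 181, 367.
max(936, 522, 403, 181, 367) = 936.

936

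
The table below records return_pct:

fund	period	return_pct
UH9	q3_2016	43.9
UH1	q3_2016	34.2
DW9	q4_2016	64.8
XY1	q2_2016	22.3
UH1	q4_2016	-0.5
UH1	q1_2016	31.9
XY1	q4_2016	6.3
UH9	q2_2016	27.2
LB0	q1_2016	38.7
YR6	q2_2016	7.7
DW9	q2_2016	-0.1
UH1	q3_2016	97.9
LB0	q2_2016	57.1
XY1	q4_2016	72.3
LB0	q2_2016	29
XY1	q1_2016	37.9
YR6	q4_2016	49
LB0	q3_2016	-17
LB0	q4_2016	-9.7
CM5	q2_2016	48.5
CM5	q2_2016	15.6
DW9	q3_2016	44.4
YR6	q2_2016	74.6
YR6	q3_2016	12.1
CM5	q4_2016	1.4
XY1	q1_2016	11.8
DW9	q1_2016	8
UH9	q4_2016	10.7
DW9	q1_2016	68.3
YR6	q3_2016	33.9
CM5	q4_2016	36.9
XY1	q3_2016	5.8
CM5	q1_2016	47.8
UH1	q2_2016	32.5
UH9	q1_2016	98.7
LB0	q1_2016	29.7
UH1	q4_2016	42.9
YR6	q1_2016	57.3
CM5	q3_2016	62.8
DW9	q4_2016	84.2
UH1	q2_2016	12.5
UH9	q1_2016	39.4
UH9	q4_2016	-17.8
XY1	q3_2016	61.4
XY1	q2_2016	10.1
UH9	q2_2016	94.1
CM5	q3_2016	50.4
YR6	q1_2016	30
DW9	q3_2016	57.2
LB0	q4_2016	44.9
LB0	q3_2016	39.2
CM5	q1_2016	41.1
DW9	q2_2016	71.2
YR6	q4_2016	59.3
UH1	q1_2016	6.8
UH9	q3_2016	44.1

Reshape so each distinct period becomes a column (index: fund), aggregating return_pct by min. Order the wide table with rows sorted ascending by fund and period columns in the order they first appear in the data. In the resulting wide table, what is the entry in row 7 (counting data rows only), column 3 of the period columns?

7.7

With rows sorted ascending by fund, row 7 is fund=YR6. period columns in first-appearance order: q3_2016, q4_2016, q2_2016, q1_2016; column 3 is q2_2016.
Long rows with fund=YR6, period=q2_2016: min(7.7, 74.6) = 7.7.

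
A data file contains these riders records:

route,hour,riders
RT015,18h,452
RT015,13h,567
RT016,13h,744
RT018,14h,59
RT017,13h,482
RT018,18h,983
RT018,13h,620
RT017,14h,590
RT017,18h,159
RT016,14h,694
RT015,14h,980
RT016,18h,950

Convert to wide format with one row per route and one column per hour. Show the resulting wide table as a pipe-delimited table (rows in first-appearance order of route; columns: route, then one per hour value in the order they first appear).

Columns: route plus the 3 distinct hour values (18h, 13h, 14h).
For example, row RT015 column 18h takes riders=452 from the long row (RT015, 18h).

| route | 18h | 13h | 14h |
| RT015 | 452 | 567 | 980 |
| RT016 | 950 | 744 | 694 |
| RT018 | 983 | 620 | 59 |
| RT017 | 159 | 482 | 590 |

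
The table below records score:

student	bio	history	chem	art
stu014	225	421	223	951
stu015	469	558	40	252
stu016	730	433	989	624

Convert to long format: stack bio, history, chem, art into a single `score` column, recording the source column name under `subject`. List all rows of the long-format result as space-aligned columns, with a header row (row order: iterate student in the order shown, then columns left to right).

Each (student, column) pair becomes one row: 3 × 4 = 12 rows.
For example, (stu014, bio) → score=225.

student  subject  score
stu014   bio      225  
stu014   history  421  
stu014   chem     223  
stu014   art      951  
stu015   bio      469  
stu015   history  558  
stu015   chem     40   
stu015   art      252  
stu016   bio      730  
stu016   history  433  
stu016   chem     989  
stu016   art      624  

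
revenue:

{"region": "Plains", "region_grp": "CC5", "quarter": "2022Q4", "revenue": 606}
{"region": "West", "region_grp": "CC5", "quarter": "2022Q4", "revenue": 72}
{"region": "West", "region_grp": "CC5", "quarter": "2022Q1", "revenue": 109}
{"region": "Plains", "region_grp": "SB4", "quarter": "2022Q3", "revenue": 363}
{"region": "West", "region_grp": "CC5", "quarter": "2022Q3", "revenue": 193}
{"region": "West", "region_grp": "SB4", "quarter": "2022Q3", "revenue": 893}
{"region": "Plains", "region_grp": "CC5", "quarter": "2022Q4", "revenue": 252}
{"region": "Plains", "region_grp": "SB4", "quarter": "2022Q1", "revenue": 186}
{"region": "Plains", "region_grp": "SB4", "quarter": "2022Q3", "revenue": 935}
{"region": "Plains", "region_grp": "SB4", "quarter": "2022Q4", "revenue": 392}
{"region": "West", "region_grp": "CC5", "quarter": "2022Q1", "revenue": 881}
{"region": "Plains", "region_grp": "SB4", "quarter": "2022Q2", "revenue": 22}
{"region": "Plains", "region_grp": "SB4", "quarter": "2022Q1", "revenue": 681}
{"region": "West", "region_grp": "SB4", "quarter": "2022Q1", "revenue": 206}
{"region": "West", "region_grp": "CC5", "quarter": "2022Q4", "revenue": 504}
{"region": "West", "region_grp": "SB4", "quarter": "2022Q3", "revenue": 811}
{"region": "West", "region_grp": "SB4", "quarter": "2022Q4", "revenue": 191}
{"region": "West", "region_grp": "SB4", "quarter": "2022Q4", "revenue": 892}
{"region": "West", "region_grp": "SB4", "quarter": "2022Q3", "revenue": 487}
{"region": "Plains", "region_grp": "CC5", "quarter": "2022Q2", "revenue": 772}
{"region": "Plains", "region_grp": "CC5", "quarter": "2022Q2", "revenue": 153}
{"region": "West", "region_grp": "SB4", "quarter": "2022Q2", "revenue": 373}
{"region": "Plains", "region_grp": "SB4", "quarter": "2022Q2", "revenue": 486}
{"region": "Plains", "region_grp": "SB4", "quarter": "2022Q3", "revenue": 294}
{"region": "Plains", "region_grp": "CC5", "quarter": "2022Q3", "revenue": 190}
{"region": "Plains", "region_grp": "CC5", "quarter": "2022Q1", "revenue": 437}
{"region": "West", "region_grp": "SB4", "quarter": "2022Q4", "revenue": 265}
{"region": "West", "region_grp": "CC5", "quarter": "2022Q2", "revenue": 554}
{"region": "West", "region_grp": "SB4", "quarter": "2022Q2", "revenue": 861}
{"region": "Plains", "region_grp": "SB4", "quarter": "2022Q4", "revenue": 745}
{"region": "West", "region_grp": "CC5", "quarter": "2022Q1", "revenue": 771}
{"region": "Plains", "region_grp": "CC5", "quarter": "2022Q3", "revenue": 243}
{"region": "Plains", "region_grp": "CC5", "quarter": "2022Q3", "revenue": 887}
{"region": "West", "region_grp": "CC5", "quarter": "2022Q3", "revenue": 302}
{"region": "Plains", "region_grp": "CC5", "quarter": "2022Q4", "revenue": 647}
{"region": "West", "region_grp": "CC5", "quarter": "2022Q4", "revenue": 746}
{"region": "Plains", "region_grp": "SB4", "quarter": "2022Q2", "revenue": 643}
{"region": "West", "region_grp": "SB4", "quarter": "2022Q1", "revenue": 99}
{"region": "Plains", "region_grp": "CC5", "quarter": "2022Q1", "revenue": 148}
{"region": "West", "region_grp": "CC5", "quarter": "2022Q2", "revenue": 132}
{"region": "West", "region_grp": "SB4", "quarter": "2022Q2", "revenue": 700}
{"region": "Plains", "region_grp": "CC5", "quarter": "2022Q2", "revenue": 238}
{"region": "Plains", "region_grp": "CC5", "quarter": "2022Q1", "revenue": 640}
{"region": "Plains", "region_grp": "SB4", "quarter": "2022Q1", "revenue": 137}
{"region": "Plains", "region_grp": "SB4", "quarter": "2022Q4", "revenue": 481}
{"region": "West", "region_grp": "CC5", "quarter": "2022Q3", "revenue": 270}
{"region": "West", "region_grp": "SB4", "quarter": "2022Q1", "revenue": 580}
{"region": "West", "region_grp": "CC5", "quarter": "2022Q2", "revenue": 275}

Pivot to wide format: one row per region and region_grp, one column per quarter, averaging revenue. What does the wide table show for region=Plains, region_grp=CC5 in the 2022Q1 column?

408.33

Rows with region=Plains, region_grp=CC5 and quarter=2022Q1: revenue values are 437, 148, 640.
(437 + 148 + 640) / 3 = 408.33.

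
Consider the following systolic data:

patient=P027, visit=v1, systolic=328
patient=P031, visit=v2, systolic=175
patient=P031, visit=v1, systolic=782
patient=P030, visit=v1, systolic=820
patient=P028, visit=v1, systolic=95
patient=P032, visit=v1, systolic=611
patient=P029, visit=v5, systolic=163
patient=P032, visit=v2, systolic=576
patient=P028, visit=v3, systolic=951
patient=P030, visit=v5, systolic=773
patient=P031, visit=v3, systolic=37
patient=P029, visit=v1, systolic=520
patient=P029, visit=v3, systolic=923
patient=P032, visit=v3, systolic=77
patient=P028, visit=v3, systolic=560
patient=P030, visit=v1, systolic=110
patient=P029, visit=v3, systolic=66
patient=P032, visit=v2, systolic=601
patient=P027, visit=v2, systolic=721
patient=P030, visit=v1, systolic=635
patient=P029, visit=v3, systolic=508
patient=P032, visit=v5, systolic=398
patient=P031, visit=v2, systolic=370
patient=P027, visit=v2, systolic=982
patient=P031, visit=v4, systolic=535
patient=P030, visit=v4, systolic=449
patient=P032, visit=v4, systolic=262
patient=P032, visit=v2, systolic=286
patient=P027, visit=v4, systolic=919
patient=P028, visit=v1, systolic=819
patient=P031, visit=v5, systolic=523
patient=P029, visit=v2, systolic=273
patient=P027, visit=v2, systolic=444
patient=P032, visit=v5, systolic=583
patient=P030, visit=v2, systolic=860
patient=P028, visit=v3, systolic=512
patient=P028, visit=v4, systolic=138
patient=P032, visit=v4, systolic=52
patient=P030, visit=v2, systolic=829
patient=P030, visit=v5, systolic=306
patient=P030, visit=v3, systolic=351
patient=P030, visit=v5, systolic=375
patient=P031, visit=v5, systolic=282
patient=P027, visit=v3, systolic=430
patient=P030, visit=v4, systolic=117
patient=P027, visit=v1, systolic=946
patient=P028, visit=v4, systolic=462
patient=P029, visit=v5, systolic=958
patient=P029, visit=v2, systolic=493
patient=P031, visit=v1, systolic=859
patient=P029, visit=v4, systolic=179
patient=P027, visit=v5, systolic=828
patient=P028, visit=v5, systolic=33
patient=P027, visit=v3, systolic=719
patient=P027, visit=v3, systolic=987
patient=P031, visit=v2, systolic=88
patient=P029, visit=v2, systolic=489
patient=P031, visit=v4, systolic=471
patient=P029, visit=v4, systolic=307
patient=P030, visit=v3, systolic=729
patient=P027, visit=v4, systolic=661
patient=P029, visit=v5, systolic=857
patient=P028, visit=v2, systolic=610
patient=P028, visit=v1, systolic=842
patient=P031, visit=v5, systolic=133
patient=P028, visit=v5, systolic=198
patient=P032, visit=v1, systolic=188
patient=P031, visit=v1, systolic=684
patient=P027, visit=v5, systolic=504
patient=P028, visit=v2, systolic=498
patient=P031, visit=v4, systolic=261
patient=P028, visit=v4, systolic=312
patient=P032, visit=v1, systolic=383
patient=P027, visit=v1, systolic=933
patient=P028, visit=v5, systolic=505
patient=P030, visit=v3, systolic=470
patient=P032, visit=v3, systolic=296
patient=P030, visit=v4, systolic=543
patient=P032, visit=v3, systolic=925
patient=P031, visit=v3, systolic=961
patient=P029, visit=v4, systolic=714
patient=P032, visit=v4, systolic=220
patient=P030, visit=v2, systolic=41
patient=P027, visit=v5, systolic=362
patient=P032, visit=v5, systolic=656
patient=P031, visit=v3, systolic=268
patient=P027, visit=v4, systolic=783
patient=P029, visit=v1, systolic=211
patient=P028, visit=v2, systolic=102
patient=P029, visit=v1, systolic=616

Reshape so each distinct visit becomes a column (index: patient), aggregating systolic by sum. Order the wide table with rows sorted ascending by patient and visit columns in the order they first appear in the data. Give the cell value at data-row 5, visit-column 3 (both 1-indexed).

938

With rows sorted ascending by patient, row 5 is patient=P031. visit columns in first-appearance order: v1, v2, v5, v3, v4; column 3 is v5.
Long rows with patient=P031, visit=v5: 523 + 282 + 133 = 938.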